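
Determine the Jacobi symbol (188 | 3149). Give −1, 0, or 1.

0

Pull out 2^2: since 3149 ≡ 5 (mod 8), (2/3149) = -1, so (2/3149)^2 = +1.
Reciprocity: 47 ≡ 3 and 3149 ≡ 1 (mod 4), so (47/3149) = +(3149/47).
Reduce top mod 47: now compute (0/47).
Top reduces to 0: gcd > 1, so the symbol is 0.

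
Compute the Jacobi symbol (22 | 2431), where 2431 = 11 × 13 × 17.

Pull out 2: since 2431 ≡ 7 (mod 8), (2/2431) = +1.
Reciprocity: 11 ≡ 3 and 2431 ≡ 3 (mod 4), so (11/2431) = −(2431/11).
Reduce top mod 11: now compute (0/11).
Top reduces to 0: gcd > 1, so the symbol is 0.

0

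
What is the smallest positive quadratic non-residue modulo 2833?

(2/2833) = +1, so 2 is a residue.
(3/2833) = +1, so 3 is a residue.
(4/2833) = +1, so 4 is a residue.
(5/2833) = −1, so 5 is the smallest positive non-residue mod 2833.

5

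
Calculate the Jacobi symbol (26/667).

Pull out 2: since 667 ≡ 3 (mod 8), (2/667) = -1.
Reciprocity: 13 ≡ 1 and 667 ≡ 3 (mod 4), so (13/667) = +(667/13).
Reduce top mod 13: now compute (4/13).
Pull out 2^2: since 13 ≡ 5 (mod 8), (2/13) = -1, so (2/13)^2 = +1.
Reached (1/13) = 1. Collecting the sign flips along the way, the symbol is -1.

-1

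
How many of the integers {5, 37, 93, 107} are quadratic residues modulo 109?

2

(5/109) = +1 → QR.
(37/109) = -1 → non-residue.
(93/109) = +1 → QR.
(107/109) = -1 → non-residue.
Total quadratic residues among the 4: 2.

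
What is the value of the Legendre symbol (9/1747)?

Reciprocity: 9 ≡ 1 and 1747 ≡ 3 (mod 4), so (9/1747) = +(1747/9).
Reduce top mod 9: now compute (1/9).
Reached (1/9) = 1. Collecting the sign flips along the way, the symbol is +1.

1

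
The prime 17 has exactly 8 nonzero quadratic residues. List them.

Square k = 1,…,8 (k and 17−k give the same square):
1²=1, 2²=4, 3²=9, 4²=16, 5²≡8, 6²≡2, 7²≡15, 8²≡13 (mod 17).
So the quadratic residues mod 17 are {1, 2, 4, 8, 9, 13, 15, 16}.

1 2 4 8 9 13 15 16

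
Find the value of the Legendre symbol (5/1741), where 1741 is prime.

1

Reciprocity: 5 ≡ 1 and 1741 ≡ 1 (mod 4), so (5/1741) = +(1741/5).
Reduce top mod 5: now compute (1/5).
Reached (1/5) = 1. Collecting the sign flips along the way, the symbol is +1.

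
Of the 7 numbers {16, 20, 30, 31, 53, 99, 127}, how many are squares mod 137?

3

(16/137) = +1 → QR.
(20/137) = -1 → non-residue.
(30/137) = +1 → QR.
(31/137) = -1 → non-residue.
(53/137) = -1 → non-residue.
(99/137) = +1 → QR.
(127/137) = -1 → non-residue.
Total quadratic residues among the 7: 3.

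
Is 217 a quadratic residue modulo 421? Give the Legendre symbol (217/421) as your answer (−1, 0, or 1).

Euler's criterion: (217/421) ≡ 217^210 (mod 421).
217^2 ≡ 358 (mod 421)
217^4 ≡ 180 (mod 421)
217^8 ≡ 404 (mod 421)
217^16 ≡ 289 (mod 421)
217^32 ≡ 163 (mod 421)
217^64 ≡ 46 (mod 421)
217^128 ≡ 11 (mod 421)
217^210 = 217^(128+64+16+2) ≡ 1 (mod 421).
Result is 1, so (217/421) = 1.

1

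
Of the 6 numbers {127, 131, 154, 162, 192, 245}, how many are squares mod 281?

2

(127/281) = -1 → non-residue.
(131/281) = -1 → non-residue.
(154/281) = -1 → non-residue.
(162/281) = +1 → QR.
(192/281) = -1 → non-residue.
(245/281) = +1 → QR.
Total quadratic residues among the 6: 2.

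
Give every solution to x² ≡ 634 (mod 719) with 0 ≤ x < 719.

316, 403

Since 719 ≡ 3 (mod 4), a square root of 634 is 634^((719+1)/4) = 634^180 mod 719.
Repeated squaring: 634^2≡35, 634^4≡506, 634^8≡72, 634^16≡151, 634^32≡512, 634^64≡428, 634^128≡558 (mod 719).
634^180 = 634^(128+32+16+4) ≡ 403 (mod 719).
Check: 403² = 162409 ≡ 634 (mod 719). The two roots are 316 and 403.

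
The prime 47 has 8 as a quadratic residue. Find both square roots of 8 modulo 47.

14, 33

Since 47 ≡ 3 (mod 4), a square root of 8 is 8^((47+1)/4) = 8^12 mod 47.
Repeated squaring: 8^2≡17, 8^4≡7, 8^8≡2 (mod 47).
8^12 = 8^(8+4) ≡ 14 (mod 47).
Check: 14² = 196 ≡ 8 (mod 47). The two roots are 14 and 33.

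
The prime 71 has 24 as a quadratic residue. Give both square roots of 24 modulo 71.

33, 38

Since 71 ≡ 3 (mod 4), a square root of 24 is 24^((71+1)/4) = 24^18 mod 71.
Repeated squaring: 24^2≡8, 24^4≡64, 24^8≡49, 24^16≡58 (mod 71).
24^18 = 24^(16+2) ≡ 38 (mod 71).
Check: 38² = 1444 ≡ 24 (mod 71). The two roots are 33 and 38.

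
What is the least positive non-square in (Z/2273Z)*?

3

(2/2273) = +1, so 2 is a residue.
(3/2273) = −1, so 3 is the smallest positive non-residue mod 2273.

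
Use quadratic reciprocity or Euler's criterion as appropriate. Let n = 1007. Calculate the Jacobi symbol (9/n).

1

Reciprocity: 9 ≡ 1 and 1007 ≡ 3 (mod 4), so (9/1007) = +(1007/9).
Reduce top mod 9: now compute (8/9).
Pull out 2^3: since 9 ≡ 1 (mod 8), (2/9) = +1, so (2/9)^3 = +1.
Reached (1/9) = 1. Collecting the sign flips along the way, the symbol is +1.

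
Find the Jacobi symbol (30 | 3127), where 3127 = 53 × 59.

Pull out 2: since 3127 ≡ 7 (mod 8), (2/3127) = +1.
Reciprocity: 15 ≡ 3 and 3127 ≡ 3 (mod 4), so (15/3127) = −(3127/15).
Reduce top mod 15: now compute (7/15).
Reciprocity: 7 ≡ 3 and 15 ≡ 3 (mod 4), so (7/15) = −(15/7).
Reduce top mod 7: now compute (1/7).
Reached (1/7) = 1. Collecting the sign flips along the way, the symbol is +1.

1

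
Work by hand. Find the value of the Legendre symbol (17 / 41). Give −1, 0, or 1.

-1

Euler's criterion: (17/41) ≡ 17^20 (mod 41).
17^2 ≡ 2 (mod 41)
17^4 ≡ 4 (mod 41)
17^8 ≡ 16 (mod 41)
17^16 ≡ 10 (mod 41)
17^20 = 17^(16+4) ≡ 40 (mod 41).
Result is 40 ≡ −1, so (17/41) = −1.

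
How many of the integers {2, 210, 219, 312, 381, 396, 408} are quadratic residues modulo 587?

3

(2/587) = -1 → non-residue.
(210/587) = +1 → QR.
(219/587) = +1 → QR.
(312/587) = +1 → QR.
(381/587) = -1 → non-residue.
(396/587) = -1 → non-residue.
(408/587) = -1 → non-residue.
Total quadratic residues among the 7: 3.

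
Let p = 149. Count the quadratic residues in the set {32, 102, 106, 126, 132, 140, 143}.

4

(32/149) = -1 → non-residue.
(102/149) = +1 → QR.
(106/149) = -1 → non-residue.
(126/149) = -1 → non-residue.
(132/149) = +1 → QR.
(140/149) = +1 → QR.
(143/149) = +1 → QR.
Total quadratic residues among the 7: 4.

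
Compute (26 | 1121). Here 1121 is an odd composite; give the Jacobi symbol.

Pull out 2: since 1121 ≡ 1 (mod 8), (2/1121) = +1.
Reciprocity: 13 ≡ 1 and 1121 ≡ 1 (mod 4), so (13/1121) = +(1121/13).
Reduce top mod 13: now compute (3/13).
Reciprocity: 3 ≡ 3 and 13 ≡ 1 (mod 4), so (3/13) = +(13/3).
Reduce top mod 3: now compute (1/3).
Reached (1/3) = 1. Collecting the sign flips along the way, the symbol is +1.

1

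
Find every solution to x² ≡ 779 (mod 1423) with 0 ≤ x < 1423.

643, 780

Since 1423 ≡ 3 (mod 4), a square root of 779 is 779^((1423+1)/4) = 779^356 mod 1423.
Repeated squaring: 779^2≡643, 779^4≡779, 779^8≡643, 779^16≡779, 779^32≡643, 779^64≡779, 779^128≡643, 779^256≡779 (mod 1423).
779^356 = 779^(256+64+32+4) ≡ 643 (mod 1423).
Check: 643² = 413449 ≡ 779 (mod 1423). The two roots are 643 and 780.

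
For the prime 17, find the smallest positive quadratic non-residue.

3

(2/17) = +1, so 2 is a residue.
(3/17) = −1, so 3 is the smallest positive non-residue mod 17.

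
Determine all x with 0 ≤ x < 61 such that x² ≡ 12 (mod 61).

61 ≡ 1 (mod 4), so we find a root by search.
Trying successive values, 16² = 256 ≡ 12 (mod 61). The other root is 61 − 16 = 45.

16, 45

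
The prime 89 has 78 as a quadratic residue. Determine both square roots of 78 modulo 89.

16, 73

89 ≡ 1 (mod 4), so we find a root by search.
Trying successive values, 16² = 256 ≡ 78 (mod 89). The other root is 89 − 16 = 73.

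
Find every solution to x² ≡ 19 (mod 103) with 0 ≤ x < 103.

15, 88

Since 103 ≡ 3 (mod 4), a square root of 19 is 19^((103+1)/4) = 19^26 mod 103.
Repeated squaring: 19^2≡52, 19^4≡26, 19^8≡58, 19^16≡68 (mod 103).
19^26 = 19^(16+8+2) ≡ 15 (mod 103).
Check: 15² = 225 ≡ 19 (mod 103). The two roots are 15 and 88.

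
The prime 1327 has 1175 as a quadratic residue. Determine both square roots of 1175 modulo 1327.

Since 1327 ≡ 3 (mod 4), a square root of 1175 is 1175^((1327+1)/4) = 1175^332 mod 1327.
Repeated squaring: 1175^2≡545, 1175^4≡1104, 1175^8≡630, 1175^16≡127, 1175^32≡205, 1175^64≡888, 1175^128≡306, 1175^256≡746 (mod 1327).
1175^332 = 1175^(256+64+8+4) ≡ 855 (mod 1327).
Check: 855² = 731025 ≡ 1175 (mod 1327). The two roots are 472 and 855.

472, 855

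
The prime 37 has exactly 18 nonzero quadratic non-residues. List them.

2,5,6,8,13,14,15,17,18,19,20,22,23,24,29,31,32,35

Square k = 1,…,18 (k and 37−k give the same square):
1²=1, 2²=4, 3²=9, 4²=16, 5²=25, 6²=36, 7²≡12, 8²≡27, 9²≡7, 10²≡26, 11²≡10, 12²≡33, 13²≡21, 14²≡11, 15²≡3, 16²≡34, 17²≡30, 18²≡28 (mod 37).
The residues are {1, 3, 4, 7, 9, 10, 11, 12, 16, 21, 25, 26, 27, 28, 30, 33, 34, 36}; the non-residues are the remaining 18 nonzero classes.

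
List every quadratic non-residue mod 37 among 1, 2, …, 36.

2, 5, 6, 8, 13, 14, 15, 17, 18, 19, 20, 22, 23, 24, 29, 31, 32, 35

Square k = 1,…,18 (k and 37−k give the same square):
1²=1, 2²=4, 3²=9, 4²=16, 5²=25, 6²=36, 7²≡12, 8²≡27, 9²≡7, 10²≡26, 11²≡10, 12²≡33, 13²≡21, 14²≡11, 15²≡3, 16²≡34, 17²≡30, 18²≡28 (mod 37).
The residues are {1, 3, 4, 7, 9, 10, 11, 12, 16, 21, 25, 26, 27, 28, 30, 33, 34, 36}; the non-residues are the remaining 18 nonzero classes.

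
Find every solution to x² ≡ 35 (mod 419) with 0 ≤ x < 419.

Since 419 ≡ 3 (mod 4), a square root of 35 is 35^((419+1)/4) = 35^105 mod 419.
Repeated squaring: 35^2≡387, 35^4≡186, 35^8≡238, 35^16≡79, 35^32≡375, 35^64≡260 (mod 419).
35^105 = 35^(64+32+8+1) ≡ 65 (mod 419).
Check: 65² = 4225 ≡ 35 (mod 419). The two roots are 65 and 354.

65, 354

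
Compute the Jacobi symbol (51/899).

1

Reciprocity: 51 ≡ 3 and 899 ≡ 3 (mod 4), so (51/899) = −(899/51).
Reduce top mod 51: now compute (32/51).
Pull out 2^5: since 51 ≡ 3 (mod 8), (2/51) = -1, so (2/51)^5 = -1.
Reached (1/51) = 1. Collecting the sign flips along the way, the symbol is +1.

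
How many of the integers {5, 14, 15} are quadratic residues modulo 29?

1

(5/29) = +1 → QR.
(14/29) = -1 → non-residue.
(15/29) = -1 → non-residue.
Total quadratic residues among the 3: 1.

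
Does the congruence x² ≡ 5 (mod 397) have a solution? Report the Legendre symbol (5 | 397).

-1

Reciprocity: 5 ≡ 1 and 397 ≡ 1 (mod 4), so (5/397) = +(397/5).
Reduce top mod 5: now compute (2/5).
Pull out 2: since 5 ≡ 5 (mod 8), (2/5) = -1.
Reached (1/5) = 1. Collecting the sign flips along the way, the symbol is -1.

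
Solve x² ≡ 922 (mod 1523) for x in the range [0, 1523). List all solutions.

346, 1177

Since 1523 ≡ 3 (mod 4), a square root of 922 is 922^((1523+1)/4) = 922^381 mod 1523.
Repeated squaring: 922^2≡250, 922^4≡57, 922^8≡203, 922^16≡88, 922^32≡129, 922^64≡1411, 922^128≡360, 922^256≡145 (mod 1523).
922^381 = 922^(256+64+32+16+8+4+1) ≡ 1177 (mod 1523).
Check: 1177² = 1385329 ≡ 922 (mod 1523). The two roots are 346 and 1177.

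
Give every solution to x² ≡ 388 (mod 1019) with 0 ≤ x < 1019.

403, 616

Since 1019 ≡ 3 (mod 4), a square root of 388 is 388^((1019+1)/4) = 388^255 mod 1019.
Repeated squaring: 388^2≡751, 388^4≡494, 388^8≡495, 388^16≡465, 388^32≡197, 388^64≡87, 388^128≡436 (mod 1019).
388^255 = 388^(128+64+32+16+8+4+2+1) ≡ 616 (mod 1019).
Check: 616² = 379456 ≡ 388 (mod 1019). The two roots are 403 and 616.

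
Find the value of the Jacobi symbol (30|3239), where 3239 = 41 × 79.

Pull out 2: since 3239 ≡ 7 (mod 8), (2/3239) = +1.
Reciprocity: 15 ≡ 3 and 3239 ≡ 3 (mod 4), so (15/3239) = −(3239/15).
Reduce top mod 15: now compute (14/15).
Pull out 2: since 15 ≡ 7 (mod 8), (2/15) = +1.
Reciprocity: 7 ≡ 3 and 15 ≡ 3 (mod 4), so (7/15) = −(15/7).
Reduce top mod 7: now compute (1/7).
Reached (1/7) = 1. Collecting the sign flips along the way, the symbol is +1.

1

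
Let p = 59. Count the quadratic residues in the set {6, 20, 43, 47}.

1

(6/59) = -1 → non-residue.
(20/59) = +1 → QR.
(43/59) = -1 → non-residue.
(47/59) = -1 → non-residue.
Total quadratic residues among the 4: 1.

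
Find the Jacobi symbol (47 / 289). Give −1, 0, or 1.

Reciprocity: 47 ≡ 3 and 289 ≡ 1 (mod 4), so (47/289) = +(289/47).
Reduce top mod 47: now compute (7/47).
Reciprocity: 7 ≡ 3 and 47 ≡ 3 (mod 4), so (7/47) = −(47/7).
Reduce top mod 7: now compute (5/7).
Reciprocity: 5 ≡ 1 and 7 ≡ 3 (mod 4), so (5/7) = +(7/5).
Reduce top mod 5: now compute (2/5).
Pull out 2: since 5 ≡ 5 (mod 8), (2/5) = -1.
Reached (1/5) = 1. Collecting the sign flips along the way, the symbol is +1.

1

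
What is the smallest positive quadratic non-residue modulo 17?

(2/17) = +1, so 2 is a residue.
(3/17) = −1, so 3 is the smallest positive non-residue mod 17.

3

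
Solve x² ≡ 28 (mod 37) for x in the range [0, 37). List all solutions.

37 ≡ 1 (mod 4), so we find a root by search.
Trying successive values, 18² = 324 ≡ 28 (mod 37). The other root is 37 − 18 = 19.

18, 19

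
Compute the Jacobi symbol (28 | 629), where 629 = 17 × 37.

-1

Pull out 2^2: since 629 ≡ 5 (mod 8), (2/629) = -1, so (2/629)^2 = +1.
Reciprocity: 7 ≡ 3 and 629 ≡ 1 (mod 4), so (7/629) = +(629/7).
Reduce top mod 7: now compute (6/7).
Pull out 2: since 7 ≡ 7 (mod 8), (2/7) = +1.
Reciprocity: 3 ≡ 3 and 7 ≡ 3 (mod 4), so (3/7) = −(7/3).
Reduce top mod 3: now compute (1/3).
Reached (1/3) = 1. Collecting the sign flips along the way, the symbol is -1.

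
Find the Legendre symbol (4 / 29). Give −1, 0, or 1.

1

Euler's criterion: (4/29) ≡ 4^14 (mod 29).
4^2 ≡ 16 (mod 29)
4^4 ≡ 24 (mod 29)
4^8 ≡ 25 (mod 29)
4^14 = 4^(8+4+2) ≡ 1 (mod 29).
Result is 1, so (4/29) = 1.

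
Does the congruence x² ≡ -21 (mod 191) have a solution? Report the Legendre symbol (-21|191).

First reduce: -21 ≡ 170 (mod 191).
Pull out 2: since 191 ≡ 7 (mod 8), (2/191) = +1.
Reciprocity: 85 ≡ 1 and 191 ≡ 3 (mod 4), so (85/191) = +(191/85).
Reduce top mod 85: now compute (21/85).
Reciprocity: 21 ≡ 1 and 85 ≡ 1 (mod 4), so (21/85) = +(85/21).
Reduce top mod 21: now compute (1/21).
Reached (1/21) = 1. Collecting the sign flips along the way, the symbol is +1.

1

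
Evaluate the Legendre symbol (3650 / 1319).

-1

First reduce: 3650 ≡ 1012 (mod 1319).
Pull out 2^2: since 1319 ≡ 7 (mod 8), (2/1319) = +1, so (2/1319)^2 = +1.
Reciprocity: 253 ≡ 1 and 1319 ≡ 3 (mod 4), so (253/1319) = +(1319/253).
Reduce top mod 253: now compute (54/253).
Pull out 2: since 253 ≡ 5 (mod 8), (2/253) = -1.
Reciprocity: 27 ≡ 3 and 253 ≡ 1 (mod 4), so (27/253) = +(253/27).
Reduce top mod 27: now compute (10/27).
Pull out 2: since 27 ≡ 3 (mod 8), (2/27) = -1.
Reciprocity: 5 ≡ 1 and 27 ≡ 3 (mod 4), so (5/27) = +(27/5).
Reduce top mod 5: now compute (2/5).
Pull out 2: since 5 ≡ 5 (mod 8), (2/5) = -1.
Reached (1/5) = 1. Collecting the sign flips along the way, the symbol is -1.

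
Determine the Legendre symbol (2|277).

Euler's criterion: (2/277) ≡ 2^138 (mod 277).
2^2 ≡ 4 (mod 277)
2^4 ≡ 16 (mod 277)
2^8 ≡ 256 (mod 277)
2^16 ≡ 164 (mod 277)
2^32 ≡ 27 (mod 277)
2^64 ≡ 175 (mod 277)
2^128 ≡ 155 (mod 277)
2^138 = 2^(128+8+2) ≡ 276 (mod 277).
Result is 276 ≡ −1, so (2/277) = −1.

-1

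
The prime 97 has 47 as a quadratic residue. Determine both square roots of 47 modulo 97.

12, 85

97 ≡ 1 (mod 4), so we find a root by search.
Trying successive values, 12² = 144 ≡ 47 (mod 97). The other root is 97 − 12 = 85.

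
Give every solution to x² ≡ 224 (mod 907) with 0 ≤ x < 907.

Since 907 ≡ 3 (mod 4), a square root of 224 is 224^((907+1)/4) = 224^227 mod 907.
Repeated squaring: 224^2≡291, 224^4≡330, 224^8≡60, 224^16≡879, 224^32≡784, 224^64≡617, 224^128≡656 (mod 907).
224^227 = 224^(128+64+32+2+1) ≡ 806 (mod 907).
Check: 806² = 649636 ≡ 224 (mod 907). The two roots are 101 and 806.

101, 806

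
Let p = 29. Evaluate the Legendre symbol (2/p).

Pull out 2: since 29 ≡ 5 (mod 8), (2/29) = -1.
Reached (1/29) = 1. Collecting the sign flips along the way, the symbol is -1.

-1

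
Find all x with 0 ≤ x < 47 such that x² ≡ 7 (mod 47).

17, 30

Since 47 ≡ 3 (mod 4), a square root of 7 is 7^((47+1)/4) = 7^12 mod 47.
Repeated squaring: 7^2≡2, 7^4≡4, 7^8≡16 (mod 47).
7^12 = 7^(8+4) ≡ 17 (mod 47).
Check: 17² = 289 ≡ 7 (mod 47). The two roots are 17 and 30.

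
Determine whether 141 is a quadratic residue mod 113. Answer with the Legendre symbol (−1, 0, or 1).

1

First reduce: 141 ≡ 28 (mod 113).
Pull out 2^2: since 113 ≡ 1 (mod 8), (2/113) = +1, so (2/113)^2 = +1.
Reciprocity: 7 ≡ 3 and 113 ≡ 1 (mod 4), so (7/113) = +(113/7).
Reduce top mod 7: now compute (1/7).
Reached (1/7) = 1. Collecting the sign flips along the way, the symbol is +1.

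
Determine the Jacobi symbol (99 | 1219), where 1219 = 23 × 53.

-1

Reciprocity: 99 ≡ 3 and 1219 ≡ 3 (mod 4), so (99/1219) = −(1219/99).
Reduce top mod 99: now compute (31/99).
Reciprocity: 31 ≡ 3 and 99 ≡ 3 (mod 4), so (31/99) = −(99/31).
Reduce top mod 31: now compute (6/31).
Pull out 2: since 31 ≡ 7 (mod 8), (2/31) = +1.
Reciprocity: 3 ≡ 3 and 31 ≡ 3 (mod 4), so (3/31) = −(31/3).
Reduce top mod 3: now compute (1/3).
Reached (1/3) = 1. Collecting the sign flips along the way, the symbol is -1.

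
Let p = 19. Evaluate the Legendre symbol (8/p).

Pull out 2^3: since 19 ≡ 3 (mod 8), (2/19) = -1, so (2/19)^3 = -1.
Reached (1/19) = 1. Collecting the sign flips along the way, the symbol is -1.

-1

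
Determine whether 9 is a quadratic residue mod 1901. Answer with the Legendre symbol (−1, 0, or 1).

1

Reciprocity: 9 ≡ 1 and 1901 ≡ 1 (mod 4), so (9/1901) = +(1901/9).
Reduce top mod 9: now compute (2/9).
Pull out 2: since 9 ≡ 1 (mod 8), (2/9) = +1.
Reached (1/9) = 1. Collecting the sign flips along the way, the symbol is +1.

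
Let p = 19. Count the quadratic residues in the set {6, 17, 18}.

(6/19) = +1 → QR.
(17/19) = +1 → QR.
(18/19) = -1 → non-residue.
Total quadratic residues among the 3: 2.

2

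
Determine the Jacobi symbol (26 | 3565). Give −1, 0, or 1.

-1

Pull out 2: since 3565 ≡ 5 (mod 8), (2/3565) = -1.
Reciprocity: 13 ≡ 1 and 3565 ≡ 1 (mod 4), so (13/3565) = +(3565/13).
Reduce top mod 13: now compute (3/13).
Reciprocity: 3 ≡ 3 and 13 ≡ 1 (mod 4), so (3/13) = +(13/3).
Reduce top mod 3: now compute (1/3).
Reached (1/3) = 1. Collecting the sign flips along the way, the symbol is -1.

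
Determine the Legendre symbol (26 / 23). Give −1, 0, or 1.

1

Euler's criterion: (26/23) ≡ 3^11 (mod 23).
3^2 ≡ 9 (mod 23)
3^4 ≡ 12 (mod 23)
3^8 ≡ 6 (mod 23)
3^11 = 3^(8+2+1) ≡ 1 (mod 23).
Result is 1, so (26/23) = 1.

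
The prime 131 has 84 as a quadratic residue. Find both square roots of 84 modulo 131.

Since 131 ≡ 3 (mod 4), a square root of 84 is 84^((131+1)/4) = 84^33 mod 131.
Repeated squaring: 84^2≡113, 84^4≡62, 84^8≡45, 84^16≡60, 84^32≡63 (mod 131).
84^33 = 84^(32+1) ≡ 52 (mod 131).
Check: 52² = 2704 ≡ 84 (mod 131). The two roots are 52 and 79.

52, 79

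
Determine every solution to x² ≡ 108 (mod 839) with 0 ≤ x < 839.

Since 839 ≡ 3 (mod 4), a square root of 108 is 108^((839+1)/4) = 108^210 mod 839.
Repeated squaring: 108^2≡757, 108^4≡12, 108^8≡144, 108^16≡600, 108^32≡69, 108^64≡566, 108^128≡697 (mod 839).
108^210 = 108^(128+64+16+2) ≡ 593 (mod 839).
Check: 593² = 351649 ≡ 108 (mod 839). The two roots are 246 and 593.

246, 593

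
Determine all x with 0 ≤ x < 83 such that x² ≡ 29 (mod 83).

19, 64

Since 83 ≡ 3 (mod 4), a square root of 29 is 29^((83+1)/4) = 29^21 mod 83.
Repeated squaring: 29^2≡11, 29^4≡38, 29^8≡33, 29^16≡10 (mod 83).
29^21 = 29^(16+4+1) ≡ 64 (mod 83).
Check: 64² = 4096 ≡ 29 (mod 83). The two roots are 19 and 64.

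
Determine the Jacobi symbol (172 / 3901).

Pull out 2^2: since 3901 ≡ 5 (mod 8), (2/3901) = -1, so (2/3901)^2 = +1.
Reciprocity: 43 ≡ 3 and 3901 ≡ 1 (mod 4), so (43/3901) = +(3901/43).
Reduce top mod 43: now compute (31/43).
Reciprocity: 31 ≡ 3 and 43 ≡ 3 (mod 4), so (31/43) = −(43/31).
Reduce top mod 31: now compute (12/31).
Pull out 2^2: since 31 ≡ 7 (mod 8), (2/31) = +1, so (2/31)^2 = +1.
Reciprocity: 3 ≡ 3 and 31 ≡ 3 (mod 4), so (3/31) = −(31/3).
Reduce top mod 3: now compute (1/3).
Reached (1/3) = 1. Collecting the sign flips along the way, the symbol is +1.

1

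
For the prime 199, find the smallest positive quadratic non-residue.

(2/199) = +1, so 2 is a residue.
(3/199) = −1, so 3 is the smallest positive non-residue mod 199.

3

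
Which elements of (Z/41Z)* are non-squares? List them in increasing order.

3,6,7,11,12,13,14,15,17,19,22,24,26,27,28,29,30,34,35,38

Square k = 1,…,20 (k and 41−k give the same square):
1²=1, 2²=4, 3²=9, 4²=16, 5²=25, 6²=36, 7²≡8, 8²≡23, 9²≡40, 10²≡18, 11²≡39, 12²≡21, 13²≡5, 14²≡32, 15²≡20, 16²≡10, 17²≡2, 18²≡37, 19²≡33, 20²≡31 (mod 41).
The residues are {1, 2, 4, 5, 8, 9, 10, 16, 18, 20, 21, 23, 25, 31, 32, 33, 36, 37, 39, 40}; the non-residues are the remaining 20 nonzero classes.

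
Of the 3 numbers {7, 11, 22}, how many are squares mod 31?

1

(7/31) = +1 → QR.
(11/31) = -1 → non-residue.
(22/31) = -1 → non-residue.
Total quadratic residues among the 3: 1.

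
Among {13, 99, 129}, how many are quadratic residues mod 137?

2

(13/137) = -1 → non-residue.
(99/137) = +1 → QR.
(129/137) = +1 → QR.
Total quadratic residues among the 3: 2.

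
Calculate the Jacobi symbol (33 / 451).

Reciprocity: 33 ≡ 1 and 451 ≡ 3 (mod 4), so (33/451) = +(451/33).
Reduce top mod 33: now compute (22/33).
Pull out 2: since 33 ≡ 1 (mod 8), (2/33) = +1.
Reciprocity: 11 ≡ 3 and 33 ≡ 1 (mod 4), so (11/33) = +(33/11).
Reduce top mod 11: now compute (0/11).
Top reduces to 0: gcd > 1, so the symbol is 0.

0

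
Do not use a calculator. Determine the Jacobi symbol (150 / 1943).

Pull out 2: since 1943 ≡ 7 (mod 8), (2/1943) = +1.
Reciprocity: 75 ≡ 3 and 1943 ≡ 3 (mod 4), so (75/1943) = −(1943/75).
Reduce top mod 75: now compute (68/75).
Pull out 2^2: since 75 ≡ 3 (mod 8), (2/75) = -1, so (2/75)^2 = +1.
Reciprocity: 17 ≡ 1 and 75 ≡ 3 (mod 4), so (17/75) = +(75/17).
Reduce top mod 17: now compute (7/17).
Reciprocity: 7 ≡ 3 and 17 ≡ 1 (mod 4), so (7/17) = +(17/7).
Reduce top mod 7: now compute (3/7).
Reciprocity: 3 ≡ 3 and 7 ≡ 3 (mod 4), so (3/7) = −(7/3).
Reduce top mod 3: now compute (1/3).
Reached (1/3) = 1. Collecting the sign flips along the way, the symbol is +1.

1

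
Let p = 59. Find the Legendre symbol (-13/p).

1

First reduce: -13 ≡ 46 (mod 59).
Pull out 2: since 59 ≡ 3 (mod 8), (2/59) = -1.
Reciprocity: 23 ≡ 3 and 59 ≡ 3 (mod 4), so (23/59) = −(59/23).
Reduce top mod 23: now compute (13/23).
Reciprocity: 13 ≡ 1 and 23 ≡ 3 (mod 4), so (13/23) = +(23/13).
Reduce top mod 13: now compute (10/13).
Pull out 2: since 13 ≡ 5 (mod 8), (2/13) = -1.
Reciprocity: 5 ≡ 1 and 13 ≡ 1 (mod 4), so (5/13) = +(13/5).
Reduce top mod 5: now compute (3/5).
Reciprocity: 3 ≡ 3 and 5 ≡ 1 (mod 4), so (3/5) = +(5/3).
Reduce top mod 3: now compute (2/3).
Pull out 2: since 3 ≡ 3 (mod 8), (2/3) = -1.
Reached (1/3) = 1. Collecting the sign flips along the way, the symbol is +1.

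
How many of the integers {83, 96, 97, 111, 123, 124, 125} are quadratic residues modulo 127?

(83/127) = -1 → non-residue.
(96/127) = -1 → non-residue.
(97/127) = -1 → non-residue.
(111/127) = -1 → non-residue.
(123/127) = -1 → non-residue.
(124/127) = +1 → QR.
(125/127) = -1 → non-residue.
Total quadratic residues among the 7: 1.

1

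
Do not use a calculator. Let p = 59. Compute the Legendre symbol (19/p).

Reciprocity: 19 ≡ 3 and 59 ≡ 3 (mod 4), so (19/59) = −(59/19).
Reduce top mod 19: now compute (2/19).
Pull out 2: since 19 ≡ 3 (mod 8), (2/19) = -1.
Reached (1/19) = 1. Collecting the sign flips along the way, the symbol is +1.

1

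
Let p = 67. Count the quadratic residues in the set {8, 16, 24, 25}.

3

(8/67) = -1 → non-residue.
(16/67) = +1 → QR.
(24/67) = +1 → QR.
(25/67) = +1 → QR.
Total quadratic residues among the 4: 3.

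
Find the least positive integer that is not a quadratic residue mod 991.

(2/991) = +1, so 2 is a residue.
(3/991) = −1, so 3 is the smallest positive non-residue mod 991.

3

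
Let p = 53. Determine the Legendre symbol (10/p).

1

Pull out 2: since 53 ≡ 5 (mod 8), (2/53) = -1.
Reciprocity: 5 ≡ 1 and 53 ≡ 1 (mod 4), so (5/53) = +(53/5).
Reduce top mod 5: now compute (3/5).
Reciprocity: 3 ≡ 3 and 5 ≡ 1 (mod 4), so (3/5) = +(5/3).
Reduce top mod 3: now compute (2/3).
Pull out 2: since 3 ≡ 3 (mod 8), (2/3) = -1.
Reached (1/3) = 1. Collecting the sign flips along the way, the symbol is +1.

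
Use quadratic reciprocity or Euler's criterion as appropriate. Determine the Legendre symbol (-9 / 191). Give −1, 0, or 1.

-1

Euler's criterion: (-9/191) ≡ 182^95 (mod 191).
182^2 ≡ 81 (mod 191)
182^4 ≡ 67 (mod 191)
182^8 ≡ 96 (mod 191)
182^16 ≡ 48 (mod 191)
182^32 ≡ 12 (mod 191)
182^64 ≡ 144 (mod 191)
182^95 = 182^(64+16+8+4+2+1) ≡ 190 (mod 191).
Result is 190 ≡ −1, so (-9/191) = −1.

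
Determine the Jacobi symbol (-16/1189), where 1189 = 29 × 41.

First reduce: -16 ≡ 1173 (mod 1189).
Reciprocity: 1173 ≡ 1 and 1189 ≡ 1 (mod 4), so (1173/1189) = +(1189/1173).
Reduce top mod 1173: now compute (16/1173).
Pull out 2^4: since 1173 ≡ 5 (mod 8), (2/1173) = -1, so (2/1173)^4 = +1.
Reached (1/1173) = 1. Collecting the sign flips along the way, the symbol is +1.

1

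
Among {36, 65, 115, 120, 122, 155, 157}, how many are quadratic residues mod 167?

(36/167) = +1 → QR.
(65/167) = +1 → QR.
(115/167) = +1 → QR.
(120/167) = -1 → non-residue.
(122/167) = +1 → QR.
(155/167) = -1 → non-residue.
(157/167) = +1 → QR.
Total quadratic residues among the 7: 5.

5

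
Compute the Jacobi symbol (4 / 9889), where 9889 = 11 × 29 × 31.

Pull out 2^2: since 9889 ≡ 1 (mod 8), (2/9889) = +1, so (2/9889)^2 = +1.
Reached (1/9889) = 1. Collecting the sign flips along the way, the symbol is +1.

1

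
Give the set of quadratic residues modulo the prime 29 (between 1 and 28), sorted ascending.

1 4 5 6 7 9 13 16 20 22 23 24 25 28

Square k = 1,…,14 (k and 29−k give the same square):
1²=1, 2²=4, 3²=9, 4²=16, 5²=25, 6²≡7, 7²≡20, 8²≡6, 9²≡23, 10²≡13, 11²≡5, 12²≡28, 13²≡24, 14²≡22 (mod 29).
So the quadratic residues mod 29 are {1, 4, 5, 6, 7, 9, 13, 16, 20, 22, 23, 24, 25, 28}.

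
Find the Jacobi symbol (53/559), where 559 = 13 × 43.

Reciprocity: 53 ≡ 1 and 559 ≡ 3 (mod 4), so (53/559) = +(559/53).
Reduce top mod 53: now compute (29/53).
Reciprocity: 29 ≡ 1 and 53 ≡ 1 (mod 4), so (29/53) = +(53/29).
Reduce top mod 29: now compute (24/29).
Pull out 2^3: since 29 ≡ 5 (mod 8), (2/29) = -1, so (2/29)^3 = -1.
Reciprocity: 3 ≡ 3 and 29 ≡ 1 (mod 4), so (3/29) = +(29/3).
Reduce top mod 3: now compute (2/3).
Pull out 2: since 3 ≡ 3 (mod 8), (2/3) = -1.
Reached (1/3) = 1. Collecting the sign flips along the way, the symbol is +1.

1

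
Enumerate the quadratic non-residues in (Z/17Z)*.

Square k = 1,…,8 (k and 17−k give the same square):
1²=1, 2²=4, 3²=9, 4²=16, 5²≡8, 6²≡2, 7²≡15, 8²≡13 (mod 17).
The residues are {1, 2, 4, 8, 9, 13, 15, 16}; the non-residues are the remaining 8 nonzero classes.

3, 5, 6, 7, 10, 11, 12, 14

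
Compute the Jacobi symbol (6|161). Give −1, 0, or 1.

-1

Pull out 2: since 161 ≡ 1 (mod 8), (2/161) = +1.
Reciprocity: 3 ≡ 3 and 161 ≡ 1 (mod 4), so (3/161) = +(161/3).
Reduce top mod 3: now compute (2/3).
Pull out 2: since 3 ≡ 3 (mod 8), (2/3) = -1.
Reached (1/3) = 1. Collecting the sign flips along the way, the symbol is -1.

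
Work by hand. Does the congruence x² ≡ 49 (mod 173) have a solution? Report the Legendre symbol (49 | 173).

Reciprocity: 49 ≡ 1 and 173 ≡ 1 (mod 4), so (49/173) = +(173/49).
Reduce top mod 49: now compute (26/49).
Pull out 2: since 49 ≡ 1 (mod 8), (2/49) = +1.
Reciprocity: 13 ≡ 1 and 49 ≡ 1 (mod 4), so (13/49) = +(49/13).
Reduce top mod 13: now compute (10/13).
Pull out 2: since 13 ≡ 5 (mod 8), (2/13) = -1.
Reciprocity: 5 ≡ 1 and 13 ≡ 1 (mod 4), so (5/13) = +(13/5).
Reduce top mod 5: now compute (3/5).
Reciprocity: 3 ≡ 3 and 5 ≡ 1 (mod 4), so (3/5) = +(5/3).
Reduce top mod 3: now compute (2/3).
Pull out 2: since 3 ≡ 3 (mod 8), (2/3) = -1.
Reached (1/3) = 1. Collecting the sign flips along the way, the symbol is +1.

1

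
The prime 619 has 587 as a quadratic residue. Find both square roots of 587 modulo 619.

86, 533

Since 619 ≡ 3 (mod 4), a square root of 587 is 587^((619+1)/4) = 587^155 mod 619.
Repeated squaring: 587^2≡405, 587^4≡609, 587^8≡100, 587^16≡96, 587^32≡550, 587^64≡428, 587^128≡579 (mod 619).
587^155 = 587^(128+16+8+2+1) ≡ 86 (mod 619).
Check: 86² = 7396 ≡ 587 (mod 619). The two roots are 86 and 533.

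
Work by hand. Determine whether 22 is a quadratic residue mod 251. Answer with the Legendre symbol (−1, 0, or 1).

1

Pull out 2: since 251 ≡ 3 (mod 8), (2/251) = -1.
Reciprocity: 11 ≡ 3 and 251 ≡ 3 (mod 4), so (11/251) = −(251/11).
Reduce top mod 11: now compute (9/11).
Reciprocity: 9 ≡ 1 and 11 ≡ 3 (mod 4), so (9/11) = +(11/9).
Reduce top mod 9: now compute (2/9).
Pull out 2: since 9 ≡ 1 (mod 8), (2/9) = +1.
Reached (1/9) = 1. Collecting the sign flips along the way, the symbol is +1.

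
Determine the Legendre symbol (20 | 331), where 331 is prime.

Pull out 2^2: since 331 ≡ 3 (mod 8), (2/331) = -1, so (2/331)^2 = +1.
Reciprocity: 5 ≡ 1 and 331 ≡ 3 (mod 4), so (5/331) = +(331/5).
Reduce top mod 5: now compute (1/5).
Reached (1/5) = 1. Collecting the sign flips along the way, the symbol is +1.

1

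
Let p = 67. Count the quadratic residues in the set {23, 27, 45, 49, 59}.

(23/67) = +1 → QR.
(27/67) = -1 → non-residue.
(45/67) = -1 → non-residue.
(49/67) = +1 → QR.
(59/67) = +1 → QR.
Total quadratic residues among the 5: 3.

3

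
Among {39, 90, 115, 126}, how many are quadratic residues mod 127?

1

(39/127) = -1 → non-residue.
(90/127) = -1 → non-residue.
(115/127) = +1 → QR.
(126/127) = -1 → non-residue.
Total quadratic residues among the 4: 1.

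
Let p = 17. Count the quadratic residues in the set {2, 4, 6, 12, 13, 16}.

(2/17) = +1 → QR.
(4/17) = +1 → QR.
(6/17) = -1 → non-residue.
(12/17) = -1 → non-residue.
(13/17) = +1 → QR.
(16/17) = +1 → QR.
Total quadratic residues among the 6: 4.

4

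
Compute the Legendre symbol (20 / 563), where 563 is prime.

Euler's criterion: (20/563) ≡ 20^281 (mod 563).
20^2 ≡ 400 (mod 563)
20^4 ≡ 108 (mod 563)
20^8 ≡ 404 (mod 563)
20^16 ≡ 509 (mod 563)
20^32 ≡ 101 (mod 563)
20^64 ≡ 67 (mod 563)
20^128 ≡ 548 (mod 563)
20^256 ≡ 225 (mod 563)
20^281 = 20^(256+16+8+1) ≡ 562 (mod 563).
Result is 562 ≡ −1, so (20/563) = −1.

-1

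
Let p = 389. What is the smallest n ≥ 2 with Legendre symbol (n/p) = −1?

2

(2/389) = −1, so 2 is the smallest positive non-residue mod 389.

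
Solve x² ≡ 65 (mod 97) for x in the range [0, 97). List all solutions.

29, 68

97 ≡ 1 (mod 4), so we find a root by search.
Trying successive values, 29² = 841 ≡ 65 (mod 97). The other root is 97 − 29 = 68.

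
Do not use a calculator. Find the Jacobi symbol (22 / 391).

Pull out 2: since 391 ≡ 7 (mod 8), (2/391) = +1.
Reciprocity: 11 ≡ 3 and 391 ≡ 3 (mod 4), so (11/391) = −(391/11).
Reduce top mod 11: now compute (6/11).
Pull out 2: since 11 ≡ 3 (mod 8), (2/11) = -1.
Reciprocity: 3 ≡ 3 and 11 ≡ 3 (mod 4), so (3/11) = −(11/3).
Reduce top mod 3: now compute (2/3).
Pull out 2: since 3 ≡ 3 (mod 8), (2/3) = -1.
Reached (1/3) = 1. Collecting the sign flips along the way, the symbol is +1.

1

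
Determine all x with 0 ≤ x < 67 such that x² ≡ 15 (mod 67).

Since 67 ≡ 3 (mod 4), a square root of 15 is 15^((67+1)/4) = 15^17 mod 67.
Repeated squaring: 15^2≡24, 15^4≡40, 15^8≡59, 15^16≡64 (mod 67).
15^17 = 15^(16+1) ≡ 22 (mod 67).
Check: 22² = 484 ≡ 15 (mod 67). The two roots are 22 and 45.

22, 45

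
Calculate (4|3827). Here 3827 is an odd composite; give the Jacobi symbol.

1

Pull out 2^2: since 3827 ≡ 3 (mod 8), (2/3827) = -1, so (2/3827)^2 = +1.
Reached (1/3827) = 1. Collecting the sign flips along the way, the symbol is +1.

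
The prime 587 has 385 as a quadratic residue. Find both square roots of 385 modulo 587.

Since 587 ≡ 3 (mod 4), a square root of 385 is 385^((587+1)/4) = 385^147 mod 587.
Repeated squaring: 385^2≡301, 385^4≡203, 385^8≡119, 385^16≡73, 385^32≡46, 385^64≡355, 385^128≡407 (mod 587).
385^147 = 385^(128+16+2+1) ≡ 169 (mod 587).
Check: 169² = 28561 ≡ 385 (mod 587). The two roots are 169 and 418.

169, 418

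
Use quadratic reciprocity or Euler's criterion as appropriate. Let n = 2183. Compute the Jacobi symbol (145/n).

Reciprocity: 145 ≡ 1 and 2183 ≡ 3 (mod 4), so (145/2183) = +(2183/145).
Reduce top mod 145: now compute (8/145).
Pull out 2^3: since 145 ≡ 1 (mod 8), (2/145) = +1, so (2/145)^3 = +1.
Reached (1/145) = 1. Collecting the sign flips along the way, the symbol is +1.

1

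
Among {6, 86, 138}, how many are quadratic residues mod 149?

2

(6/149) = +1 → QR.
(86/149) = +1 → QR.
(138/149) = -1 → non-residue.
Total quadratic residues among the 3: 2.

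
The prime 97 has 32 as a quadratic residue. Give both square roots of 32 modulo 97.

97 ≡ 1 (mod 4), so we find a root by search.
Trying successive values, 41² = 1681 ≡ 32 (mod 97). The other root is 97 − 41 = 56.

41, 56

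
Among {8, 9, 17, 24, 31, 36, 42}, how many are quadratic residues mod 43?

5

(8/43) = -1 → non-residue.
(9/43) = +1 → QR.
(17/43) = +1 → QR.
(24/43) = +1 → QR.
(31/43) = +1 → QR.
(36/43) = +1 → QR.
(42/43) = -1 → non-residue.
Total quadratic residues among the 7: 5.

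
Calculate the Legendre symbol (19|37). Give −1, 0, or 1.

-1

Reciprocity: 19 ≡ 3 and 37 ≡ 1 (mod 4), so (19/37) = +(37/19).
Reduce top mod 19: now compute (18/19).
Pull out 2: since 19 ≡ 3 (mod 8), (2/19) = -1.
Reciprocity: 9 ≡ 1 and 19 ≡ 3 (mod 4), so (9/19) = +(19/9).
Reduce top mod 9: now compute (1/9).
Reached (1/9) = 1. Collecting the sign flips along the way, the symbol is -1.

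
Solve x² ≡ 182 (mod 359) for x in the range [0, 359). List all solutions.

30, 329

Since 359 ≡ 3 (mod 4), a square root of 182 is 182^((359+1)/4) = 182^90 mod 359.
Repeated squaring: 182^2≡96, 182^4≡241, 182^8≡282, 182^16≡185, 182^32≡120, 182^64≡40 (mod 359).
182^90 = 182^(64+16+8+2) ≡ 30 (mod 359).
Check: 30² = 900 ≡ 182 (mod 359). The two roots are 30 and 329.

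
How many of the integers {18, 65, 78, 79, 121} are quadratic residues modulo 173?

2

(18/173) = -1 → non-residue.
(65/173) = -1 → non-residue.
(78/173) = +1 → QR.
(79/173) = -1 → non-residue.
(121/173) = +1 → QR.
Total quadratic residues among the 5: 2.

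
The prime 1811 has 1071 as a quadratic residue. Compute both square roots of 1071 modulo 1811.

Since 1811 ≡ 3 (mod 4), a square root of 1071 is 1071^((1811+1)/4) = 1071^453 mod 1811.
Repeated squaring: 1071^2≡678, 1071^4≡1501, 1071^8≡117, 1071^16≡1012, 1071^32≡929, 1071^64≡1005, 1071^128≡1298, 1071^256≡574 (mod 1811).
1071^453 = 1071^(256+128+64+4+1) ≡ 756 (mod 1811).
Check: 756² = 571536 ≡ 1071 (mod 1811). The two roots are 756 and 1055.

756, 1055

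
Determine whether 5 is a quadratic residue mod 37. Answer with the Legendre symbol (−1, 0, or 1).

Euler's criterion: (5/37) ≡ 5^18 (mod 37).
5^2 ≡ 25 (mod 37)
5^4 ≡ 33 (mod 37)
5^8 ≡ 16 (mod 37)
5^16 ≡ 34 (mod 37)
5^18 = 5^(16+2) ≡ 36 (mod 37).
Result is 36 ≡ −1, so (5/37) = −1.

-1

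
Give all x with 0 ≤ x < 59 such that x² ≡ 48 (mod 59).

Since 59 ≡ 3 (mod 4), a square root of 48 is 48^((59+1)/4) = 48^15 mod 59.
Repeated squaring: 48^2≡3, 48^4≡9, 48^8≡22 (mod 59).
48^15 = 48^(8+4+2+1) ≡ 15 (mod 59).
Check: 15² = 225 ≡ 48 (mod 59). The two roots are 15 and 44.

15, 44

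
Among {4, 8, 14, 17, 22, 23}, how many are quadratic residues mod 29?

(4/29) = +1 → QR.
(8/29) = -1 → non-residue.
(14/29) = -1 → non-residue.
(17/29) = -1 → non-residue.
(22/29) = +1 → QR.
(23/29) = +1 → QR.
Total quadratic residues among the 6: 3.

3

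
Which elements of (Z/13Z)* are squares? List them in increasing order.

1,3,4,9,10,12

Square k = 1,…,6 (k and 13−k give the same square):
1²=1, 2²=4, 3²=9, 4²≡3, 5²≡12, 6²≡10 (mod 13).
So the quadratic residues mod 13 are {1, 3, 4, 9, 10, 12}.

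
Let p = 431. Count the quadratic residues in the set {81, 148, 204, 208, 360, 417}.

3

(81/431) = +1 → QR.
(148/431) = -1 → non-residue.
(204/431) = -1 → non-residue.
(208/431) = -1 → non-residue.
(360/431) = +1 → QR.
(417/431) = +1 → QR.
Total quadratic residues among the 6: 3.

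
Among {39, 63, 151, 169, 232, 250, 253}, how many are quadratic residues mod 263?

4

(39/263) = +1 → QR.
(63/263) = -1 → non-residue.
(151/263) = +1 → QR.
(169/263) = +1 → QR.
(232/263) = -1 → non-residue.
(250/263) = -1 → non-residue.
(253/263) = +1 → QR.
Total quadratic residues among the 7: 4.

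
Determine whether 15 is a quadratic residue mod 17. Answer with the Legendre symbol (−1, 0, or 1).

1

Reciprocity: 15 ≡ 3 and 17 ≡ 1 (mod 4), so (15/17) = +(17/15).
Reduce top mod 15: now compute (2/15).
Pull out 2: since 15 ≡ 7 (mod 8), (2/15) = +1.
Reached (1/15) = 1. Collecting the sign flips along the way, the symbol is +1.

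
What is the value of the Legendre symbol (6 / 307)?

1

Pull out 2: since 307 ≡ 3 (mod 8), (2/307) = -1.
Reciprocity: 3 ≡ 3 and 307 ≡ 3 (mod 4), so (3/307) = −(307/3).
Reduce top mod 3: now compute (1/3).
Reached (1/3) = 1. Collecting the sign flips along the way, the symbol is +1.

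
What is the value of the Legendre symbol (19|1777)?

-1

Reciprocity: 19 ≡ 3 and 1777 ≡ 1 (mod 4), so (19/1777) = +(1777/19).
Reduce top mod 19: now compute (10/19).
Pull out 2: since 19 ≡ 3 (mod 8), (2/19) = -1.
Reciprocity: 5 ≡ 1 and 19 ≡ 3 (mod 4), so (5/19) = +(19/5).
Reduce top mod 5: now compute (4/5).
Pull out 2^2: since 5 ≡ 5 (mod 8), (2/5) = -1, so (2/5)^2 = +1.
Reached (1/5) = 1. Collecting the sign flips along the way, the symbol is -1.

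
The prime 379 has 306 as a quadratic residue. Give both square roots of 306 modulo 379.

64, 315

Since 379 ≡ 3 (mod 4), a square root of 306 is 306^((379+1)/4) = 306^95 mod 379.
Repeated squaring: 306^2≡23, 306^4≡150, 306^8≡139, 306^16≡371, 306^32≡64, 306^64≡306 (mod 379).
306^95 = 306^(64+16+8+4+2+1) ≡ 64 (mod 379).
Check: 64² = 4096 ≡ 306 (mod 379). The two roots are 64 and 315.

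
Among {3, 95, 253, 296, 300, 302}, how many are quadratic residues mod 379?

1

(3/379) = -1 → non-residue.
(95/379) = +1 → QR.
(253/379) = -1 → non-residue.
(296/379) = -1 → non-residue.
(300/379) = -1 → non-residue.
(302/379) = -1 → non-residue.
Total quadratic residues among the 6: 1.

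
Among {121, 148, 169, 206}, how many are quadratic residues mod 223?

3

(121/223) = +1 → QR.
(148/223) = +1 → QR.
(169/223) = +1 → QR.
(206/223) = -1 → non-residue.
Total quadratic residues among the 4: 3.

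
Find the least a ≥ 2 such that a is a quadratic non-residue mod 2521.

(2/2521) = +1, so 2 is a residue.
(3/2521) = +1, so 3 is a residue.
(4/2521) = +1, so 4 is a residue.
(5/2521) = +1, so 5 is a residue.
(6/2521) = +1, so 6 is a residue.
(7/2521) = +1, so 7 is a residue.
(8/2521) = +1, so 8 is a residue.
(9/2521) = +1, so 9 is a residue.
(10/2521) = +1, so 10 is a residue.
(11/2521) = −1, so 11 is the smallest positive non-residue mod 2521.

11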